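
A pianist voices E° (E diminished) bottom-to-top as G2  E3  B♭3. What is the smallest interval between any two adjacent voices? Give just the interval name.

diminished 5th

Adjacent intervals: G2→E3 = major sixth; E3→B♭3 = diminished fifth.
The smallest is E3 to B♭3, a diminished fifth (6 semitones).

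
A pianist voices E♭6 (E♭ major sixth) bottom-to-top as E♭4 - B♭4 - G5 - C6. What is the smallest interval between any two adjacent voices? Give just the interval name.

perfect fourth

Adjacent intervals: E♭4→B♭4 = perfect fifth; B♭4→G5 = major sixth; G5→C6 = perfect fourth.
The smallest is G5 to C6, a perfect fourth (5 semitones).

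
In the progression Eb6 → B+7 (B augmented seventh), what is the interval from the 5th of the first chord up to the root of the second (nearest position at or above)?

The 5th of Eb6 is Bb; the root of B+7 (B augmented seventh) is B.
From Bb to B: 1 semitone over a unison = augmented.

augmented unison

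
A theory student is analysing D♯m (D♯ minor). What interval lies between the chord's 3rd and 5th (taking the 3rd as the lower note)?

major third

D♯ minor is spelled D♯–F♯–A♯.
So we need the interval from F♯ up to A♯.
From F♯ to A♯ is 4 semitones, exactly the major third.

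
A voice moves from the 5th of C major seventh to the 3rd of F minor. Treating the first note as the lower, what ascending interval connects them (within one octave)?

minor 2nd

The 5th of C major seventh is G; the 3rd of F minor is Ab.
G up to Ab is 1 semitone, a half step narrower than a major second, so the interval is minor.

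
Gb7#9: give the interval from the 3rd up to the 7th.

diminished fifth

The chord tones of Gb7#9 are Gb, Bb, Db, Fb, A.
That puts Bb below Fb.
5 letter names make it a fifth; at 6 semitones (a half step narrower than perfect) the quality is diminished.
This 3–7 tritone is the characteristic tension at the heart of the dominant sound.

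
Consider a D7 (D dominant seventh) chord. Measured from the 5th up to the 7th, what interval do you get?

The chord tones of D7 are D–F#–A–C.
So we need the interval from A up to C.
3 letter names make it a third; at 3 semitones (a half step narrower than major) the quality is minor.

minor third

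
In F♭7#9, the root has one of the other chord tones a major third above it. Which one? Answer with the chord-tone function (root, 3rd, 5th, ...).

Spelling the chord: F♭–A♭–C♭–E𝄫–G.
The root is F♭. A major third above F♭ is A♭.
A♭ is the chord's 3rd.

3rd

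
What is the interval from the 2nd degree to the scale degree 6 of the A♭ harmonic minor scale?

Spelling the A♭ harmonic minor scale: A♭ B♭ C♭ D♭ E♭ F♭ G.
The 2nd degree is B♭ and the degree 6 is F♭.
B♭ up to F♭ is 6 semitones, a half step narrower than a perfect fifth, so the interval is diminished.

diminished 5th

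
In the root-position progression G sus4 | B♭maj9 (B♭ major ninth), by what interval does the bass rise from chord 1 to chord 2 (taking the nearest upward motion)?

The roots are G and B♭.
G up to B♭ is 3 semitones, a half step narrower than a major third, so the interval is minor.

m3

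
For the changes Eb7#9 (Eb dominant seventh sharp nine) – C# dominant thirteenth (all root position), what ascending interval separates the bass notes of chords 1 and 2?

The roots are Eb and C#.
6 letter names make it a sixth; at 10 semitones (a half step wider than major) the quality is augmented.

A6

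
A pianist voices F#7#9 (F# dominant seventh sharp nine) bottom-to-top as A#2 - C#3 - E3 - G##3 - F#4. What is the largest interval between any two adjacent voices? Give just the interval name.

Adjacent intervals: A#2→C#3 = minor third; C#3→E3 = minor third; E3→G##3 = augmented third; G##3→F#4 = diminished seventh.
The largest is G##3 to F#4, a diminished seventh (9 semitones).

diminished 7th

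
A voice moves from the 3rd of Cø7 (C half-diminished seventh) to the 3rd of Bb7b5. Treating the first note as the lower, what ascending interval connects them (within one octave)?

major seventh

Cø7 (C half-diminished seventh) has Eb as its 3rd, and Bb7b5 has D as its 3rd.
Eb up to D spans 7 letter names and 11 semitones — a major seventh.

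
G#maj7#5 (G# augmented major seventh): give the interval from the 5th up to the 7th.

m3

The chord tones of G# augmented major seventh are G#-B#-D##-F##.
The 5th is D## and the 7th is F##.
D## up to F## is 3 semitones, a half step narrower than a major third, so the interval is minor.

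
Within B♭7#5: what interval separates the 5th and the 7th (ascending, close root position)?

diminished third

B♭ augmented seventh is spelled B♭–D–F♯–A♭.
So we need the interval from F♯ up to A♭.
3 letter names make it a third; at 2 semitones (a whole step narrower than major) the quality is diminished.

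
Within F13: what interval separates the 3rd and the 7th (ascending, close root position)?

Spelling the chord: F, A, C, E♭, G, D.
So we need the interval from A up to E♭.
From A to E♭: 6 semitones over a fifth = diminished.
This 3–7 tritone is the characteristic tension at the heart of the dominant sound.

diminished fifth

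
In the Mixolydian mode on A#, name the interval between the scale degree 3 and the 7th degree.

The scale runs A# B# C## D# E# F## G#.
That puts C## below G#.
C## up to G# is 6 semitones, a half step narrower than a perfect fifth, so the interval is diminished.

d5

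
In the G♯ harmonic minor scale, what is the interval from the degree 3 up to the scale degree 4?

Spelling the G♯ harmonic minor scale: G♯ A♯ B C♯ D♯ E F𝄪.
The degree 3 is B and the degree 4 is C♯.
Counting 2 letters and 2 half steps from B gives a major second.

M2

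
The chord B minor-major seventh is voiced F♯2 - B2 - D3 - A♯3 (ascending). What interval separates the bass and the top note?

major 10th

The outer voices are F♯2 and A♯3.
From F♯ to A♯ is 16 semitones, exactly the major tenth.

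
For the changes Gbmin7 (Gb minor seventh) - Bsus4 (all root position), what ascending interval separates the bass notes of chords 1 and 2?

augmented third

The roots are Gb and B.
From Gb to B: 5 semitones over a third = augmented.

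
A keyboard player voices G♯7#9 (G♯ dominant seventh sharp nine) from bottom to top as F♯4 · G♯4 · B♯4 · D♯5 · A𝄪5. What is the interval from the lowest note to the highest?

augmented tenth

The outer voices are F♯4 and A𝄪5.
F♯ up to A𝄪 is 17 semitones, a half step wider than a major tenth, so the interval is augmented.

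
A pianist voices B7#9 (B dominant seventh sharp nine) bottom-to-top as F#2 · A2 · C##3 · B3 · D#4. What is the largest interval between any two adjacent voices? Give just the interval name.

Adjacent intervals: F#2→A2 = minor third; A2→C##3 = augmented third; C##3→B3 = diminished seventh; B3→D#4 = major third.
The largest is C##3 to B3, a diminished seventh (9 semitones).

diminished seventh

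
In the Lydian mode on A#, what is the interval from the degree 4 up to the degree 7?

A# lydian: A# B# C## D## E# F## G##.
The degree 4 is D## and the degree 7 is G##.
From D## to G## is 5 semitones, exactly the perfect fourth.

perfect fourth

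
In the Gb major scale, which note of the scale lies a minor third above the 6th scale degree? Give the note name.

Gb

The scale is Gb Ab Bb Cb Db Eb F.
The 6th scale degree is Eb; a minor third above that is Gb — scale degree 1.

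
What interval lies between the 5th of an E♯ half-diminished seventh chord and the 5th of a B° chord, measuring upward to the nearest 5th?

diminished fifth

E♯ half-diminished seventh has B as its 5th, and B° has F as its 5th.
From B to F: 6 semitones over a fifth = diminished.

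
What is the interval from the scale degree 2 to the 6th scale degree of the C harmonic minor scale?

The scale runs C D Eb F G Ab B.
Scale degree 2 = D; 6th scale degree = Ab.
5 letter names make it a fifth; at 6 semitones (a half step narrower than perfect) the quality is diminished.

diminished 5th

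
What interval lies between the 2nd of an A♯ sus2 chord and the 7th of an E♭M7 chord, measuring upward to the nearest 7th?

diminished third

The 2nd of A♯ sus2 is B♯; the 7th of E♭M7 is D.
B♯ up to D is 2 semitones, a whole step narrower than a major third, so the interval is diminished.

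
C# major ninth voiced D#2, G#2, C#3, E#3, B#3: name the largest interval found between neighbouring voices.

perfect fifth

Adjacent intervals: D#2→G#2 = perfect fourth; G#2→C#3 = perfect fourth; C#3→E#3 = major third; E#3→B#3 = perfect fifth.
The largest is E#3 to B#3, a perfect fifth (7 semitones).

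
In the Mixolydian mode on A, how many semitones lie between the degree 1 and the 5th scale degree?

7

The scale is A B C# D E F# G.
A up to E is a perfect fifth — 7 semitones.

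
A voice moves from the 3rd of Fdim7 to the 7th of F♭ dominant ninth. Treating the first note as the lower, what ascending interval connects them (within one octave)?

diminished fifth

Fdim7 has A♭ as its 3rd, and F♭ dominant ninth has E𝄫 as its 7th.
A♭ up to E𝄫 is 6 semitones, a half step narrower than a perfect fifth, so the interval is diminished.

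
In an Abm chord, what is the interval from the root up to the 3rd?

Ab- is spelled Ab, Cb, Eb.
That puts Ab below Cb.
Ab up to Cb is 3 semitones, a half step narrower than a major third, so the interval is minor.

minor 3rd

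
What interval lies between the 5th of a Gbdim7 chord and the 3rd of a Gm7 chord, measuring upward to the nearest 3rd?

augmented sixth

Gbdim7 has Dbb as its 5th, and Gm7 has Bb as its 3rd.
From Dbb to Bb: 10 semitones over a sixth = augmented.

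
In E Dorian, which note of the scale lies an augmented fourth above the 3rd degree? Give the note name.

C#

The scale is E F♯ G A B C♯ D.
The 3rd degree is G; an augmented fourth above that is C♯ — scale degree 6.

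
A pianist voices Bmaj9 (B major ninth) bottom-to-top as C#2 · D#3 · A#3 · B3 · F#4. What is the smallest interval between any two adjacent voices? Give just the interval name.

minor second

Adjacent intervals: C#2→D#3 = major ninth; D#3→A#3 = perfect fifth; A#3→B3 = minor second; B3→F#4 = perfect fifth.
The smallest is A#3 to B3, a minor second (1 semitone).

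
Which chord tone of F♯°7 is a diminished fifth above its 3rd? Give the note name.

Spelling the chord: F♯-A-C-E♭.
The 3rd is A. A diminished fifth above A is E♭.
E♭ is the chord's 7th.

Eb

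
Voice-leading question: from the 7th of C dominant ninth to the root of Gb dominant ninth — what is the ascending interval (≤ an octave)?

minor sixth

C dominant ninth has Bb as its 7th, and Gb dominant ninth has Gb as its root.
Bb up to Gb is 8 semitones, a half step narrower than a major sixth, so the interval is minor.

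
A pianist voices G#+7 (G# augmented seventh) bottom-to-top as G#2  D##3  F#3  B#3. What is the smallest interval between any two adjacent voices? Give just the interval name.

diminished third

Adjacent intervals: G#2→D##3 = augmented fifth; D##3→F#3 = diminished third; F#3→B#3 = augmented fourth.
The smallest is D##3 to F#3, a diminished third (2 semitones).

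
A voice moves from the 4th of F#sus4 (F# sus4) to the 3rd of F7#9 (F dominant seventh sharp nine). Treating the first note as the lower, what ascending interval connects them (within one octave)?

F#sus4 (F# sus4) has B as its 4th, and F7#9 (F dominant seventh sharp nine) has A as its 3rd.
7 letter names make it a seventh; at 10 semitones (a half step narrower than major) the quality is minor.

minor seventh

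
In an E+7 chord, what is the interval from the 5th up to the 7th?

Spelling the chord: E G♯ B♯ D.
So we need the interval from B♯ up to D.
3 letter names make it a third; at 2 semitones (a whole step narrower than major) the quality is diminished.

diminished 3rd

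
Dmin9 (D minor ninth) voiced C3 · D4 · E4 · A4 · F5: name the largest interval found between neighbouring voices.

major ninth

Adjacent intervals: C3→D4 = major ninth; D4→E4 = major second; E4→A4 = perfect fourth; A4→F5 = minor sixth.
The largest is C3 to D4, a major ninth (14 semitones).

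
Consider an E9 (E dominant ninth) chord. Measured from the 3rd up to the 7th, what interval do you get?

diminished fifth

Spelling the chord: E, G#, B, D, F#.
That puts G# below D.
From G# to D: 6 semitones over a fifth = diminished.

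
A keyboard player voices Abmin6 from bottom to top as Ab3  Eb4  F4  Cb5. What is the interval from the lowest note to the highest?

m10

The outer voices are Ab3 and Cb5.
From Ab to Cb: 15 semitones over a tenth = minor.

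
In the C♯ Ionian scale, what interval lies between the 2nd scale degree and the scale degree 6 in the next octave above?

C♯ major: C♯ D♯ E♯ F♯ G♯ A♯ B♯.
That puts D♯ below A♯.
From D♯ to A♯ is 19 semitones, exactly the perfect twelfth.

perfect twelfth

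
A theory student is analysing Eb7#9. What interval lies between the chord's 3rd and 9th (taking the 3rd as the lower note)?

The chord tones of Eb7#9 are Eb G Bb Db F#.
3rd = G; 9th = F#.
Counting 7 letters and 11 half steps from G gives a major seventh.

M7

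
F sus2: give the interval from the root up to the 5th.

perfect 5th

F sus2: F–G–C.
Root = F; 5th = C.
F up to C spans 5 letter names and 7 semitones — a perfect fifth.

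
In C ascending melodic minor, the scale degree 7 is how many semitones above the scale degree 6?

The scale is C D Eb F G A B.
A up to B is a major second — 2 semitones.

2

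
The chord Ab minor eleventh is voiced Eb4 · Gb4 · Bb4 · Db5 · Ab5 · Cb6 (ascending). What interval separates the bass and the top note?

m13

The outer voices are Eb4 and Cb6.
Eb up to Cb is 20 semitones, a half step narrower than a major thirteenth, so the interval is minor.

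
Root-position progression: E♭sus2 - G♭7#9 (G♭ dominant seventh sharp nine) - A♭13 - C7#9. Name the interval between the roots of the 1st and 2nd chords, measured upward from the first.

minor 3rd

The roots are E♭ and G♭.
3 letter names make it a third; at 3 semitones (a half step narrower than major) the quality is minor.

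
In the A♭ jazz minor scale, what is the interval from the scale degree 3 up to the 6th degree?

Spelling the A♭ jazz minor scale: A♭ B♭ C♭ D♭ E♭ F G.
So we need the interval from C♭ up to F.
From C♭ to F: 6 semitones over a fourth = augmented.

augmented 4th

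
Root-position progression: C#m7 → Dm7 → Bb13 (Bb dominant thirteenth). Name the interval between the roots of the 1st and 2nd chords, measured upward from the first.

minor 2nd

The roots are C# and D.
C# up to D is 1 semitone, a half step narrower than a major second, so the interval is minor.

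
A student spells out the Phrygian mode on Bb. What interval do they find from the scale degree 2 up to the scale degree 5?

augmented fourth

Bb phrygian: Bb Cb Db Eb F Gb Ab.
The scale degree 2 is Cb and the 5th scale degree is F.
Cb up to F is 6 semitones, a half step wider than a perfect fourth, so the interval is augmented.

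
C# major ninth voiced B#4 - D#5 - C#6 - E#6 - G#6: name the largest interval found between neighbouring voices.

m7

Adjacent intervals: B#4→D#5 = minor third; D#5→C#6 = minor seventh; C#6→E#6 = major third; E#6→G#6 = minor third.
The largest is D#5 to C#6, a minor seventh (10 semitones).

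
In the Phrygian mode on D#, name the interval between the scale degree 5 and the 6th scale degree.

D# phrygian: D# E F# G# A# B C#.
The scale degree 5 is A# and the degree 6 is B.
2 letter names make it a second; at 1 semitone (a half step narrower than major) the quality is minor.

minor second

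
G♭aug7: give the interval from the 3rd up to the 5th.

G♭7#5 is spelled G♭, B♭, D, F♭.
3rd = B♭; 5th = D.
B♭ up to D spans 3 letter names and 4 semitones — a major third.

major 3rd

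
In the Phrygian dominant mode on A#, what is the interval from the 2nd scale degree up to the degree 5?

A# phrygian dominant: A# B C## D# E# F# G#.
That puts B below E#.
From B to E#: 6 semitones over a fourth = augmented.

augmented fourth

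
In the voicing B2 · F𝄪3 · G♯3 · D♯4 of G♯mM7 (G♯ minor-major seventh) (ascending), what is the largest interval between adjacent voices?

Adjacent intervals: B2→F𝄪3 = augmented fifth; F𝄪3→G♯3 = minor second; G♯3→D♯4 = perfect fifth.
The largest is B2 to F𝄪3, an augmented fifth (8 semitones).

augmented fifth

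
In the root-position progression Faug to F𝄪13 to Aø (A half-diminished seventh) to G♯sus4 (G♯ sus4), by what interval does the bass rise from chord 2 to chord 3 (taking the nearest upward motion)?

diminished third

The roots are F𝄪 and A.
3 letter names make it a third; at 2 semitones (a whole step narrower than major) the quality is diminished.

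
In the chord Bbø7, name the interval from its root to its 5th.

Bbø7 (Bb half-diminished seventh): Bb, Db, Fb, Ab.
So we need the interval from Bb up to Fb.
5 letter names make it a fifth; at 6 semitones (a half step narrower than perfect) the quality is diminished.

diminished 5th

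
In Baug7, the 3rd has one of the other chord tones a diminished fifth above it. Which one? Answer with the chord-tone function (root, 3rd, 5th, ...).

B+7 is spelled B, D#, F##, A.
The 3rd is D#. A diminished fifth above D# is A.
A is the chord's 7th.

7th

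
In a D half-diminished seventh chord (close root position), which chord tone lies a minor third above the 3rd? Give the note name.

Ab

Spelling the chord: D–F–Ab–C.
The 3rd is F. A minor third above F is Ab.
Ab is the chord's 5th.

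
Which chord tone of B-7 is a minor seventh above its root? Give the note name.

B minor seventh is spelled B, D, F#, A.
The root is B. A minor seventh above B is A.
A is the chord's 7th.

A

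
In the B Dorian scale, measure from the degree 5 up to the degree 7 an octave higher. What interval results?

minor 10th

B dorian: B C# D E F# G# A.
Degree 5 = F#; 7th degree (up an octave) = A.
From F# to A: 15 semitones over a tenth = minor.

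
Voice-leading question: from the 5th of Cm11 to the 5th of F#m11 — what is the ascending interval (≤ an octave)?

Cm11 has G as its 5th, and F#m11 has C# as its 5th.
4 letter names make it a fourth; at 6 semitones (a half step wider than perfect) the quality is augmented.

augmented fourth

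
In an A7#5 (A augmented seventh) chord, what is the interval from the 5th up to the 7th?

d3

Spelling the chord: A–C#–E#–G.
So we need the interval from E# up to G.
From E# to G: 2 semitones over a third = diminished.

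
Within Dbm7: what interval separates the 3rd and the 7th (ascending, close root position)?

perfect 5th

The chord tones of Dbm7 are Db–Fb–Ab–Cb.
3rd = Fb; 7th = Cb.
Counting 5 letters and 7 half steps from Fb gives a perfect fifth.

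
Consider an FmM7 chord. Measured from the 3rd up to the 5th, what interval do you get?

Spelling the chord: F, Ab, C, E.
So we need the interval from Ab up to C.
From Ab to C is 4 semitones, exactly the major third.

M3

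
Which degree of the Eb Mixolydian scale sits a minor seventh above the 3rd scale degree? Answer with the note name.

The scale is Eb F G Ab Bb C Db.
The 3rd scale degree is G; a minor seventh above that is F — scale degree 2.

F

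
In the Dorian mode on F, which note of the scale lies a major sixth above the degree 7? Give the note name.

The scale is F G Ab Bb C D Eb.
The degree 7 is Eb; a major sixth above that is C — scale degree 5.

C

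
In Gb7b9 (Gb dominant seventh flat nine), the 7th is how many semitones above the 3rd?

Gb7b9: Gb–Bb–Db–Fb–Abb.
Bb to Fb is a diminished fifth: 6 semitones.

6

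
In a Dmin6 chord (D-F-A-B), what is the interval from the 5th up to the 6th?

5th = A; 6th = B.
Counting 2 letters and 2 half steps from A gives a major second.

major 2nd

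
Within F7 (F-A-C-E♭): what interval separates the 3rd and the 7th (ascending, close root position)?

diminished 5th

So we need the interval from A up to E♭.
A up to E♭ is 6 semitones, a half step narrower than a perfect fifth, so the interval is diminished.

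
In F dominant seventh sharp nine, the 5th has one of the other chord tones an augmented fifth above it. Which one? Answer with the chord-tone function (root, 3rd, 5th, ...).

9th

F7#9 (F dominant seventh sharp nine): F A C E♭ G♯.
The 5th is C. An augmented fifth above C is G♯.
G♯ is the chord's 9th.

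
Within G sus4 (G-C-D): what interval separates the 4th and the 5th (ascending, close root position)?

M2

4th = C; 5th = D.
From C to D is 2 semitones, exactly the major second.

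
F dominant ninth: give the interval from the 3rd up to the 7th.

diminished fifth

Spelling the chord: F–A–C–Eb–G.
That puts A below Eb.
From A to Eb: 6 semitones over a fifth = diminished.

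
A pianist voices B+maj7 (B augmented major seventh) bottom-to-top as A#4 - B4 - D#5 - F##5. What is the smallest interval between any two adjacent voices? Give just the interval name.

Adjacent intervals: A#4→B4 = minor second; B4→D#5 = major third; D#5→F##5 = major third.
The smallest is A#4 to B4, a minor second (1 semitone).

minor 2nd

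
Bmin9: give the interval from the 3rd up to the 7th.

The chord tones of Bmin9 (B minor ninth) are B D F♯ A C♯.
The 3rd is D and the 7th is A.
D up to A spans 5 letter names and 7 semitones — a perfect fifth.

perfect 5th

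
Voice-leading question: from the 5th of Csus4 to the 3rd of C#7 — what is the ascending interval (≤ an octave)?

augmented sixth

The 5th of Csus4 is G; the 3rd of C#7 is E#.
G up to E# is 10 semitones, a half step wider than a major sixth, so the interval is augmented.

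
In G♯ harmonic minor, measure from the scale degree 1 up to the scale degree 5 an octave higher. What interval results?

P12

Spelling G♯ harmonic minor: G♯ A♯ B C♯ D♯ E F𝄪.
The scale degree 1 is G♯ and the degree 5 (up an octave) is D♯.
From G♯ to D♯ is 19 semitones, exactly the perfect twelfth.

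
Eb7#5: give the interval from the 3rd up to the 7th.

Spelling the chord: Eb-G-B-Db.
That puts G below Db.
From G to Db: 6 semitones over a fifth = diminished.
This 3–7 tritone is the characteristic tension at the heart of the dominant sound.

d5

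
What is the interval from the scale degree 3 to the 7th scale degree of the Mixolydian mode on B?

B mixolydian: B C# D# E F# G# A.
The scale degree 3 is D# and the degree 7 is A.
From D# to A: 6 semitones over a fifth = diminished.

diminished fifth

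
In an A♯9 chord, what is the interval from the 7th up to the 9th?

A♯9 is spelled A♯-C𝄪-E♯-G♯-B♯.
7th = G♯; 9th = B♯.
Counting 3 letters and 4 half steps from G♯ gives a major third.

major third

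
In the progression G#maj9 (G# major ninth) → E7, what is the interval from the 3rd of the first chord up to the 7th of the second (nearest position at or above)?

diminished third

The 3rd of G#maj9 (G# major ninth) is B#; the 7th of E7 is D.
From B# to D: 2 semitones over a third = diminished.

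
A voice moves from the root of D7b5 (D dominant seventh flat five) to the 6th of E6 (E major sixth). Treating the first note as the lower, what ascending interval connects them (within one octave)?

major seventh

D7b5 (D dominant seventh flat five) has D as its root, and E6 (E major sixth) has C# as its 6th.
Counting 7 letters and 11 half steps from D gives a major seventh.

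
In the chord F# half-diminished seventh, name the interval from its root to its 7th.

Spelling the chord: F#-A-C-E.
So we need the interval from F# up to E.
7 letter names make it a seventh; at 10 semitones (a half step narrower than major) the quality is minor.

minor seventh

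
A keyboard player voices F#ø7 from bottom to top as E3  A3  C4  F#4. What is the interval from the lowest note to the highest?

The outer voices are E3 and F#4.
Counting 9 letters and 14 half steps from E gives a major ninth.

M9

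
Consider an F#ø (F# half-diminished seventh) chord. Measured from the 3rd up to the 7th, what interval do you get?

The chord tones of F#m7b5 (F# half-diminished seventh) are F#–A–C–E.
The 3rd is A and the 7th is E.
From A to E is 7 semitones, exactly the perfect fifth.

perfect 5th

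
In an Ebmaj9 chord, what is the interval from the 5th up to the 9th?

P5

Ebmaj9 is spelled Eb-G-Bb-D-F.
So we need the interval from Bb up to F.
Counting 5 letters and 7 half steps from Bb gives a perfect fifth.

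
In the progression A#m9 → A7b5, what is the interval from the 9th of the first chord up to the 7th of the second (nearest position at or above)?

diminished sixth

The 9th of A#m9 is B#; the 7th of A7b5 is G.
6 letter names make it a sixth; at 7 semitones (a whole step narrower than major) the quality is diminished.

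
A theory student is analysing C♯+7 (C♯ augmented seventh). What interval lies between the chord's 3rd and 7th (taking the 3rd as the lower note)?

diminished fifth

The chord tones of C♯aug7 (C♯ augmented seventh) are C♯–E♯–G𝄪–B.
3rd = E♯; 7th = B.
From E♯ to B: 6 semitones over a fifth = diminished.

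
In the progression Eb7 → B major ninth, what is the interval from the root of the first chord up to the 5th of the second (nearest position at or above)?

Eb7 has Eb as its root, and B major ninth has F# as its 5th.
2 letter names make it a second; at 3 semitones (a half step wider than major) the quality is augmented.

augmented 2nd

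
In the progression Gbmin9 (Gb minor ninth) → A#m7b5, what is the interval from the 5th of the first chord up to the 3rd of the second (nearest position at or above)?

augmented seventh

The 5th of Gbmin9 (Gb minor ninth) is Db; the 3rd of A#m7b5 is C#.
7 letter names make it a seventh; at 12 semitones (a half step wider than major) the quality is augmented.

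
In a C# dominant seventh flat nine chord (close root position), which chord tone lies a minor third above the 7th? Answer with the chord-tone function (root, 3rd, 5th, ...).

9th

Spelling the chord: C#–E#–G#–B–D.
The 7th is B. A minor third above B is D.
D is the chord's 9th.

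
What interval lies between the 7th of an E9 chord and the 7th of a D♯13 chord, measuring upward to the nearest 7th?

M7

The 7th of E9 is D; the 7th of D♯13 is C♯.
Counting 7 letters and 11 half steps from D gives a major seventh.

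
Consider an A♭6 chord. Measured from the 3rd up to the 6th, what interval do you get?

A♭6 (A♭ major sixth): A♭-C-E♭-F.
The 3rd is C and the 6th is F.
C up to F spans 4 letter names and 5 semitones — a perfect fourth.

perfect fourth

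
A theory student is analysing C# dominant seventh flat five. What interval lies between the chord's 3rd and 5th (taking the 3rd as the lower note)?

C#7b5: C#–E#–G–B.
That puts E# below G.
From E# to G: 2 semitones over a third = diminished.

diminished third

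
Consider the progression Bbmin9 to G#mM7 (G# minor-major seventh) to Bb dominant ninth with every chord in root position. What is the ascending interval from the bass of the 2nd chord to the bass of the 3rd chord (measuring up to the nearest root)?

diminished third

The roots are G# and Bb.
From G# to Bb: 2 semitones over a third = diminished.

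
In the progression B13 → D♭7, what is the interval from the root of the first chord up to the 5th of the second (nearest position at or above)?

B13 has B as its root, and D♭7 has A♭ as its 5th.
B up to A♭ is 9 semitones, a whole step narrower than a major seventh, so the interval is diminished.

diminished seventh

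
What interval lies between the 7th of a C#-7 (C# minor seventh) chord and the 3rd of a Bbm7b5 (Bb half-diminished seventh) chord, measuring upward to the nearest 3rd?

The 7th of C#-7 (C# minor seventh) is B; the 3rd of Bbm7b5 (Bb half-diminished seventh) is Db.
3 letter names make it a third; at 2 semitones (a whole step narrower than major) the quality is diminished.

diminished third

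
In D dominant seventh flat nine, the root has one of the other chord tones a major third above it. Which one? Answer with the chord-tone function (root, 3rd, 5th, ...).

3rd

Spelling the chord: D–F#–A–C–Eb.
The root is D. A major third above D is F#.
F# is the chord's 3rd.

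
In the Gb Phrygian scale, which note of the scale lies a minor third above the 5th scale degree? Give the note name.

The scale is Gb Abb Bbb Cb Db Ebb Fb.
The 5th scale degree is Db; a minor third above that is Fb — scale degree 7.

Fb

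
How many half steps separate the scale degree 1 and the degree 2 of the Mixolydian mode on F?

The scale is F G A Bb C D Eb.
F up to G is a major second — 2 semitones.

2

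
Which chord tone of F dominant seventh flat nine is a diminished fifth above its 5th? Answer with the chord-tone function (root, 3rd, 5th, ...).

9th

F7b9: F-A-C-Eb-Gb.
The 5th is C. A diminished fifth above C is Gb.
Gb is the chord's 9th.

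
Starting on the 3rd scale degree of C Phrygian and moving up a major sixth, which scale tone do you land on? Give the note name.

The scale is C Db Eb F G Ab Bb.
The 3rd scale degree is Eb; a major sixth above that is C — scale degree 1.

C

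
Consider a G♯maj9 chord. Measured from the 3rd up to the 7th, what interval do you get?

G♯maj9 is spelled G♯ B♯ D♯ F𝄪 A♯.
So we need the interval from B♯ up to F𝄪.
B♯ up to F𝄪 spans 5 letter names and 7 semitones — a perfect fifth.

P5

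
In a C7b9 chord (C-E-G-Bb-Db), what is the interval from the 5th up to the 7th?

The 5th is G and the 7th is Bb.
G up to Bb is 3 semitones, a half step narrower than a major third, so the interval is minor.

m3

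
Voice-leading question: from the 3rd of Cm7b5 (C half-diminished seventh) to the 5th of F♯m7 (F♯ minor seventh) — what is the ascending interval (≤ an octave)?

augmented 6th

The 3rd of Cm7b5 (C half-diminished seventh) is E♭; the 5th of F♯m7 (F♯ minor seventh) is C♯.
E♭ up to C♯ is 10 semitones, a half step wider than a major sixth, so the interval is augmented.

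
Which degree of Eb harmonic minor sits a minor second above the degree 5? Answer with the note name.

Cb

The scale is Eb F Gb Ab Bb Cb D.
The degree 5 is Bb; a minor second above that is Cb — scale degree 6.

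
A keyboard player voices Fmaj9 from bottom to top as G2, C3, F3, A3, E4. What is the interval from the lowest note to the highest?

The outer voices are G2 and E4.
G up to E spans 13 letter names and 21 semitones — a major thirteenth.

major thirteenth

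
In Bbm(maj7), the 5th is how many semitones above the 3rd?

4

BbmM7 is spelled Bb-Db-F-A.
Db to F is a major third: 4 semitones.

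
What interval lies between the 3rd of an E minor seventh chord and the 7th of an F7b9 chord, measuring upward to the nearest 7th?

minor 6th

The 3rd of E minor seventh is G; the 7th of F7b9 is E♭.
6 letter names make it a sixth; at 8 semitones (a half step narrower than major) the quality is minor.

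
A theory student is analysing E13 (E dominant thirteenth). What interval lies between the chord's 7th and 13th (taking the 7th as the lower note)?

major seventh

The chord tones of E13 (E dominant thirteenth) are E–G#–B–D–F#–C#.
The 7th is D and the 13th is C#.
D up to C# spans 7 letter names and 11 semitones — a major seventh.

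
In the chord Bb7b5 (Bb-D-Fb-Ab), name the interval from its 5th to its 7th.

M3

So we need the interval from Fb up to Ab.
Counting 3 letters and 4 half steps from Fb gives a major third.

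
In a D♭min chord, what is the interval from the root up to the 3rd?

Spelling the chord: D♭–F♭–A♭.
Root = D♭; 3rd = F♭.
From D♭ to F♭: 3 semitones over a third = minor.

minor third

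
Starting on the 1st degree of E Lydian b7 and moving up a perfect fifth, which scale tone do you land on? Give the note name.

B

The scale is E F# G# A# B C# D.
The 1st degree is E; a perfect fifth above that is B — scale degree 5.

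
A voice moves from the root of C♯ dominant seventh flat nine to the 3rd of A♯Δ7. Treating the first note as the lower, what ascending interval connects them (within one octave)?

augmented 1st

The root of C♯ dominant seventh flat nine is C♯; the 3rd of A♯Δ7 is C𝄪.
1 letter names make it a unison; at 1 semitone (a half step wider than perfect) the quality is augmented.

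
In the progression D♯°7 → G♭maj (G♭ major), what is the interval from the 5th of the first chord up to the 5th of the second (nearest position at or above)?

diminished 4th

The 5th of D♯°7 is A; the 5th of G♭maj (G♭ major) is D♭.
4 letter names make it a fourth; at 4 semitones (a half step narrower than perfect) the quality is diminished.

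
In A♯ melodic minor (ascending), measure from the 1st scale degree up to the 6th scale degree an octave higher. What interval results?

The scale runs A♯ B♯ C♯ D♯ E♯ F𝄪 G𝄪.
So we need the interval from A♯ up to F𝄪.
Counting 13 letters and 21 half steps from A♯ gives a major thirteenth.

major 13th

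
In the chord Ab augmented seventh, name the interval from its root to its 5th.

Abaug7 (Ab augmented seventh) is spelled Ab–C–E–Gb.
The root is Ab and the 5th is E.
From Ab to E: 8 semitones over a fifth = augmented.

augmented fifth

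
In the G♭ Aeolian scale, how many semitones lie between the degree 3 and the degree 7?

The scale is G♭ A♭ B𝄫 C♭ D♭ E𝄫 F♭.
B𝄫 up to F♭ is a perfect fifth — 7 semitones.

7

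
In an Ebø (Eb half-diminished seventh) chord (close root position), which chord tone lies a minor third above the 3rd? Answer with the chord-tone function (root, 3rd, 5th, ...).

5th

Ebm7b5 (Eb half-diminished seventh) is spelled Eb–Gb–Bbb–Db.
The 3rd is Gb. A minor third above Gb is Bbb.
Bbb is the chord's 5th.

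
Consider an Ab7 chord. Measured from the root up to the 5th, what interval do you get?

Ab7: Ab, C, Eb, Gb.
So we need the interval from Ab up to Eb.
Counting 5 letters and 7 half steps from Ab gives a perfect fifth.

P5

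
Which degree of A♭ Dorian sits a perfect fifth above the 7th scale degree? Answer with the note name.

Db

The scale is A♭ B♭ C♭ D♭ E♭ F G♭.
The 7th scale degree is G♭; a perfect fifth above that is D♭ — scale degree 4.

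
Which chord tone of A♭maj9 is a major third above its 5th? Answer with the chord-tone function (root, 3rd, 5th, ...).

7th

Spelling the chord: A♭ C E♭ G B♭.
The 5th is E♭. A major third above E♭ is G.
G is the chord's 7th.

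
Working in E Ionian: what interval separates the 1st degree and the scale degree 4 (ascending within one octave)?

E major: E F♯ G♯ A B C♯ D♯.
So we need the interval from E up to A.
E up to A spans 4 letter names and 5 semitones — a perfect fourth.

P4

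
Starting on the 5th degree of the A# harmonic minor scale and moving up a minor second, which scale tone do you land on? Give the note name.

F#

The scale is A# B# C# D# E# F# G##.
The 5th degree is E#; a minor second above that is F# — scale degree 6.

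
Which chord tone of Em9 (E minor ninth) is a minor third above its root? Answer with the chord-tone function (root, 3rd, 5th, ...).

Spelling the chord: E, G, B, D, F#.
The root is E. A minor third above E is G.
G is the chord's 3rd.

3rd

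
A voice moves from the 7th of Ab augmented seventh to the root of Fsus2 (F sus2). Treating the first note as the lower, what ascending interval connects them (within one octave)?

M7

The 7th of Ab augmented seventh is Gb; the root of Fsus2 (F sus2) is F.
Gb up to F spans 7 letter names and 11 semitones — a major seventh.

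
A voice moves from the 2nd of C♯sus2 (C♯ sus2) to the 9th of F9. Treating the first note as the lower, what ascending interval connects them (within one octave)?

The 2nd of C♯sus2 (C♯ sus2) is D♯; the 9th of F9 is G.
From D♯ to G: 4 semitones over a fourth = diminished.

d4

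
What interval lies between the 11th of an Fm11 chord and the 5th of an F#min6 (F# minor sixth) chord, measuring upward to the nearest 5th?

Fm11 has Bb as its 11th, and F#min6 (F# minor sixth) has C# as its 5th.
From Bb to C#: 3 semitones over a second = augmented.

augmented second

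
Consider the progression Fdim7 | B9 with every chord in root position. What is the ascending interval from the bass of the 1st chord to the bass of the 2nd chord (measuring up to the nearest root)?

A4

The roots are F and B.
From F to B: 6 semitones over a fourth = augmented.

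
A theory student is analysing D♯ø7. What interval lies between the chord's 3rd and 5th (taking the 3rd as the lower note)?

Spelling the chord: D♯-F♯-A-C♯.
So we need the interval from F♯ up to A.
From F♯ to A: 3 semitones over a third = minor.

minor third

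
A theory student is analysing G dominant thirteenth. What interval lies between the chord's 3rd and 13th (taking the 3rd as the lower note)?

perfect eleventh

G dominant thirteenth: G B D F A E.
3rd = B; 13th = E.
B up to E spans 11 letter names and 17 semitones — a perfect eleventh.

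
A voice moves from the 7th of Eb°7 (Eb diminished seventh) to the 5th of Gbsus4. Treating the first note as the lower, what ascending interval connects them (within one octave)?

Eb°7 (Eb diminished seventh) has Dbb as its 7th, and Gbsus4 has Db as its 5th.
1 letter names make it a unison; at 1 semitone (a half step wider than perfect) the quality is augmented.

augmented 1st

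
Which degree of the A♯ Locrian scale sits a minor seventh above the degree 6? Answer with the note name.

E

The scale is A♯ B C♯ D♯ E F♯ G♯.
The degree 6 is F♯; a minor seventh above that is E — scale degree 5.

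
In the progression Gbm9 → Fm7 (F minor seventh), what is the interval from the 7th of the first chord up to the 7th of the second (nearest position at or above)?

major seventh

Gbm9 has Fb as its 7th, and Fm7 (F minor seventh) has Eb as its 7th.
Fb up to Eb spans 7 letter names and 11 semitones — a major seventh.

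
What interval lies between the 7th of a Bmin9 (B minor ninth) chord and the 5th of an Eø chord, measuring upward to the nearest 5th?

Bmin9 (B minor ninth) has A as its 7th, and Eø has Bb as its 5th.
2 letter names make it a second; at 1 semitone (a half step narrower than major) the quality is minor.

minor second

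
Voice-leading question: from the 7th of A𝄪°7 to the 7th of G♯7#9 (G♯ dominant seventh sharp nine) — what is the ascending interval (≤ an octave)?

The 7th of A𝄪°7 is G♯; the 7th of G♯7#9 (G♯ dominant seventh sharp nine) is F♯.
G♯ up to F♯ is 10 semitones, a half step narrower than a major seventh, so the interval is minor.

m7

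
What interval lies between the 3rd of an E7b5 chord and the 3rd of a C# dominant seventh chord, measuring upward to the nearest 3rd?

major sixth

E7b5 has G# as its 3rd, and C# dominant seventh has E# as its 3rd.
Counting 6 letters and 9 half steps from G# gives a major sixth.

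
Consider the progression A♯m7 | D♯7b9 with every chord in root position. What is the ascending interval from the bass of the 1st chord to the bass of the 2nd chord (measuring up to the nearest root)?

perfect 4th

The roots are A♯ and D♯.
A♯ up to D♯ spans 4 letter names and 5 semitones — a perfect fourth.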